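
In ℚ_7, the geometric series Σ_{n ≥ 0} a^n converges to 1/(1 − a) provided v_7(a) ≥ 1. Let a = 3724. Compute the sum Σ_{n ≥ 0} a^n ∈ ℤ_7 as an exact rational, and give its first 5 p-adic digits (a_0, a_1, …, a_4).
Σ a^n = 1/(1 − a) = -1/3723;  first 5 digits = (1, 0, 6, 3, 2)

v_7(a) = 2 ≥ 1, so the series converges in ℤ_7 to 1/(1 − a) = 1/(1 − 3724) = -1/3723. Expand this rational in ℤ_7: compute digits iteratively via d_i = x_i mod 7, x_{i+1} = (x_i − d_i)/7. The first 5 digits are (1, 0, 6, 3, 2).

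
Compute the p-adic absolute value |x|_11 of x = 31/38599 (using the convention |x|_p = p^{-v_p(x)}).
|31/38599|_11 = 1331

Step 1 — compute v_11(x) by factoring powers of 11 out of the numerator and denominator: v_11(31/38599) = -3. Step 2 — apply |x|_p = p^{-v_p(x)} = 11^{3} = 1331.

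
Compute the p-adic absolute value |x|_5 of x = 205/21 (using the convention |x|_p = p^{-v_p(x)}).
|205/21|_5 = 1/5

Step 1 — compute v_5(x) by factoring powers of 5 out of the numerator and denominator: v_5(205/21) = 1. Step 2 — apply |x|_p = p^{-v_p(x)} = 5^{-1} = 1/5.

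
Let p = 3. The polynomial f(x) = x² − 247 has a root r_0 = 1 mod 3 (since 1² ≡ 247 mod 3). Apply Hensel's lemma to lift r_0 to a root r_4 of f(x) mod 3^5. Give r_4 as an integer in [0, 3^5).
r_4 = 241 (mod 243)

Hensel's recurrence: r_{i+1} = r_i − f(r_i)·(f′(r_i))^{-1} mod 3^{i+2}, with f′(x) = 2x. Iterate:
  r_0 = 1 (mod 3)
  r_1 = 7 (mod 9)
  r_2 = 25 (mod 27)
  r_3 = 79 (mod 81)
  r_4 = 241 (mod 243)
Final: r_4 = 241, and one checks f(r_4) ≡ 0 mod 3^5.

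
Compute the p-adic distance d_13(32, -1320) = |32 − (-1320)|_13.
d_13(32, -1320) = 1/169

Step 1 — x − y = 32 − (-1320) = 1352. Step 2 — v_13(1352) = 2 (factor: 1352 = (13^2 · 8); the sign does not affect v_p). Step 3 — |x − y|_13 = 13^{-2} = 1/169.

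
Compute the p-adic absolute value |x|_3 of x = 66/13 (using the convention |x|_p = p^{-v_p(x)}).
|66/13|_3 = 1/3

Step 1 — compute v_3(x) by factoring powers of 3 out of the numerator and denominator: v_3(66/13) = 1. Step 2 — apply |x|_p = p^{-v_p(x)} = 3^{-1} = 1/3.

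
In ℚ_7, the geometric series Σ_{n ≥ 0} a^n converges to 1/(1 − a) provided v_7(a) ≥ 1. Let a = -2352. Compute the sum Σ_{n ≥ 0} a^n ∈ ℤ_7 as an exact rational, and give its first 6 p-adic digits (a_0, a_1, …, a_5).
Σ a^n = 1/(1 − a) = 1/2353;  first 6 digits = (1, 0, 1, 0, 0, 0)

v_7(a) = 2 ≥ 1, so the series converges in ℤ_7 to 1/(1 − a) = 1/(1 − (-2352)) = 1/2353. Expand this rational in ℤ_7: compute digits iteratively via d_i = x_i mod 7, x_{i+1} = (x_i − d_i)/7. The first 6 digits are (1, 0, 1, 0, 0, 0).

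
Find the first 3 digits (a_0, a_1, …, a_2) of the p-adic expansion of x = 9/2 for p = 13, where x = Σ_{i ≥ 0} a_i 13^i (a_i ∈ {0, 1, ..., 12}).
(a_0, …, a_2) = (11, 6, 6)

v_13(9/2) = 0 (numerator and denominator both coprime to 13), so x ∈ ℤ_13^×. Compute digits iteratively via a_i = x_i mod 13, x_{i+1} = (x_i − a_i)/13, with x_0 = x:
  x_0 = 9/2;  a_0 = 11;  x_1 = (x_0 − 11)/13 = -1/2
  x_1 = -1/2;  a_1 = 6;  x_2 = (x_1 − 6)/13 = -1/2
  x_2 = -1/2;  a_2 = 6;  x_3 = (x_2 − 6)/13 = -1/2
Digits: (11, 6, 6).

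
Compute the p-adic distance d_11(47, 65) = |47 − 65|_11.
d_11(47, 65) = 1

Step 1 — x − y = 47 − 65 = -18. Step 2 — v_11(-18) = 0 (factor: -18 = −(11^0 · 18); the sign does not affect v_p). Step 3 — |x − y|_11 = 11^{0} = 1.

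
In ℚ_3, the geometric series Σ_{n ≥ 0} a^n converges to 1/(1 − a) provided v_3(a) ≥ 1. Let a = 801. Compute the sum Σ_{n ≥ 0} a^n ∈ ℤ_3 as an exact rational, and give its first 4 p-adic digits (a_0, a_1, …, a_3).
Σ a^n = 1/(1 − a) = -1/800;  first 4 digits = (1, 0, 2, 2)

v_3(a) = 2 ≥ 1, so the series converges in ℤ_3 to 1/(1 − a) = 1/(1 − 801) = -1/800. Expand this rational in ℤ_3: compute digits iteratively via d_i = x_i mod 3, x_{i+1} = (x_i − d_i)/3. The first 4 digits are (1, 0, 2, 2).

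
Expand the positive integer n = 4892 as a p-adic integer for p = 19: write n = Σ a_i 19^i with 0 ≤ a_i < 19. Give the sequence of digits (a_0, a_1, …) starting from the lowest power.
(a_0, a_1, …) = (9, 10, 13)

Repeated division by 19 gives the digits low-to-high: 4892 = 9 + 10·19^1 + 13·19^2. Digit sequence: (9, 10, 13).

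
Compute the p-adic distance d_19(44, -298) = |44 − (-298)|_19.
d_19(44, -298) = 1/19

Step 1 — x − y = 44 − (-298) = 342. Step 2 — v_19(342) = 1 (factor: 342 = (19^1 · 18); the sign does not affect v_p). Step 3 — |x − y|_19 = 19^{-1} = 1/19.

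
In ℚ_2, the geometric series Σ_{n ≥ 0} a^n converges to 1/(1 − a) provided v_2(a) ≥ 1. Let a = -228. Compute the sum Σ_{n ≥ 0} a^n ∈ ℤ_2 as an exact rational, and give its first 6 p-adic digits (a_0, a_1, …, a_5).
Σ a^n = 1/(1 − a) = 1/229;  first 6 digits = (1, 0, 1, 1, 0, 1)

v_2(a) = 2 ≥ 1, so the series converges in ℤ_2 to 1/(1 − a) = 1/(1 − (-228)) = 1/229. Expand this rational in ℤ_2: compute digits iteratively via d_i = x_i mod 2, x_{i+1} = (x_i − d_i)/2. The first 6 digits are (1, 0, 1, 1, 0, 1).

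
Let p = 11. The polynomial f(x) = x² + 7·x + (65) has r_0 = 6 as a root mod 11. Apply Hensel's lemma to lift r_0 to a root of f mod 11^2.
r_1 = 94 (mod 121)

Hensel: r_{i+1} = r_i − f(r_i)·(f′(r_i))^{-1} mod 11^{i+2}, f′(x) = 2x + 7. Iterate:
  r_0 = 6 (mod 11)
  r_1 = 94 (mod 121)
Final: r = 94 satisfies f(r) ≡ 0 mod 11^2.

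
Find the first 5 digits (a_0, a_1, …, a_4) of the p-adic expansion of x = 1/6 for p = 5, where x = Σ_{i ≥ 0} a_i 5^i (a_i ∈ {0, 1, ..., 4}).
(a_0, …, a_4) = (1, 4, 0, 4, 0)

v_5(1/6) = 0 (numerator and denominator both coprime to 5), so x ∈ ℤ_5^×. Compute digits iteratively via a_i = x_i mod 5, x_{i+1} = (x_i − a_i)/5, with x_0 = x:
  x_0 = 1/6;  a_0 = 1;  x_1 = (x_0 − 1)/5 = -1/6
  x_1 = -1/6;  a_1 = 4;  x_2 = (x_1 − 4)/5 = -5/6
  x_2 = -5/6;  a_2 = 0;  x_3 = (x_2 − 0)/5 = -1/6
  x_3 = -1/6;  a_3 = 4;  x_4 = (x_3 − 4)/5 = -5/6
  x_4 = -5/6;  a_4 = 0;  x_5 = (x_4 − 0)/5 = -1/6
Digits: (1, 4, 0, 4, 0).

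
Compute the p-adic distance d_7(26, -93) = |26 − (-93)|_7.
d_7(26, -93) = 1/7

Step 1 — x − y = 26 − (-93) = 119. Step 2 — v_7(119) = 1 (factor: 119 = (7^1 · 17); the sign does not affect v_p). Step 3 — |x − y|_7 = 7^{-1} = 1/7.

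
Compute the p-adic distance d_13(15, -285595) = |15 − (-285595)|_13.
d_13(15, -285595) = 1/28561

Step 1 — x − y = 15 − (-285595) = 285610. Step 2 — v_13(285610) = 4 (factor: 285610 = (13^4 · 10); the sign does not affect v_p). Step 3 — |x − y|_13 = 13^{-4} = 1/28561.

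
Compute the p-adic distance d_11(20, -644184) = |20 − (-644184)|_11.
d_11(20, -644184) = 1/161051

Step 1 — x − y = 20 − (-644184) = 644204. Step 2 — v_11(644204) = 5 (factor: 644204 = (11^5 · 4); the sign does not affect v_p). Step 3 — |x − y|_11 = 11^{-5} = 1/161051.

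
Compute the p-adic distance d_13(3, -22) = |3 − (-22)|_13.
d_13(3, -22) = 1

Step 1 — x − y = 3 − (-22) = 25. Step 2 — v_13(25) = 0 (factor: 25 = (13^0 · 25); the sign does not affect v_p). Step 3 — |x − y|_13 = 13^{0} = 1.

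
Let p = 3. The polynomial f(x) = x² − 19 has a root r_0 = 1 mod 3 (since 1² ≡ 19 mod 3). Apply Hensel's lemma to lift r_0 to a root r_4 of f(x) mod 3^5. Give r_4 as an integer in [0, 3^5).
r_4 = 91 (mod 243)

Hensel's recurrence: r_{i+1} = r_i − f(r_i)·(f′(r_i))^{-1} mod 3^{i+2}, with f′(x) = 2x. Iterate:
  r_0 = 1 (mod 3)
  r_1 = 1 (mod 9)
  r_2 = 10 (mod 27)
  r_3 = 10 (mod 81)
  r_4 = 91 (mod 243)
Final: r_4 = 91, and one checks f(r_4) ≡ 0 mod 3^5.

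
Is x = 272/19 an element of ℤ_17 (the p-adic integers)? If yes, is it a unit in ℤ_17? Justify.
x ∈ ℤ_17 but not a unit; v_17(x) = 1 > 0

ℤ_17 = {x ∈ ℚ_17 : v_17(x) ≥ 0} and ℤ_17^× = {x ∈ ℤ_17 : v_17(x) = 0}. Here v_17(272/19) = v_17(num) − v_17(den) = 1; compare against these criteria.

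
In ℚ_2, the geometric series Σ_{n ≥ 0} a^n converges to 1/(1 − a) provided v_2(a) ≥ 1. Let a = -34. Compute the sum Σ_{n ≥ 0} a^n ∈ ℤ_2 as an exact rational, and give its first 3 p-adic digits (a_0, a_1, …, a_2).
Σ a^n = 1/(1 − a) = 1/35;  first 3 digits = (1, 1, 0)

v_2(a) = 1 ≥ 1, so the series converges in ℤ_2 to 1/(1 − a) = 1/(1 − (-34)) = 1/35. Expand this rational in ℤ_2: compute digits iteratively via d_i = x_i mod 2, x_{i+1} = (x_i − d_i)/2. The first 3 digits are (1, 1, 0).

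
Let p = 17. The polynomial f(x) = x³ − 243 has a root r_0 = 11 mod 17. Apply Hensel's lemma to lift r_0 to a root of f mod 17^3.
r_2 = 2816 (mod 4913)

Hensel: r_{i+1} = r_i − f(r_i)/f′(r_i) mod 17^{i+2}, where f′(x) = 3x². Iterate:
  r_0 = 11 (mod 17)
  r_1 = 215 (mod 289)
  r_2 = 2816 (mod 4913)
Final: r = 2816 with f(r) ≡ 0 mod 17^3.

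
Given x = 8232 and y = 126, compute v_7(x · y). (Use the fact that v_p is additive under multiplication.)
v_7(1037232) = 4

v_p(x) = 3 (factor: 8232 = 7^3 · 24); v_p(y) = 1 (factor: 126 = 7^1 · 18). Additivity: v_p(xy) = v_p(x) + v_p(y) = 3 + 1 = 4. (Direct check: xy = 1037232 = 7^4 · (432).)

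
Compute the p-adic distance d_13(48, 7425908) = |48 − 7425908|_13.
d_13(48, 7425908) = 1/371293

Step 1 — x − y = 48 − 7425908 = -7425860. Step 2 — v_13(-7425860) = 5 (factor: -7425860 = −(13^5 · 20); the sign does not affect v_p). Step 3 — |x − y|_13 = 13^{-5} = 1/371293.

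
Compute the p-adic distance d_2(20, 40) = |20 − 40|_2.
d_2(20, 40) = 1/4

Step 1 — x − y = 20 − 40 = -20. Step 2 — v_2(-20) = 2 (factor: -20 = −(2^2 · 5); the sign does not affect v_p). Step 3 — |x − y|_2 = 2^{-2} = 1/4.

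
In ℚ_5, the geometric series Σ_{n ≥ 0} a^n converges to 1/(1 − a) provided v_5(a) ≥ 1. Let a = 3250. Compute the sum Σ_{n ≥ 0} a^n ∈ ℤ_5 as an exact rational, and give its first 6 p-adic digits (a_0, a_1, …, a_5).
Σ a^n = 1/(1 − a) = -1/3249;  first 6 digits = (1, 0, 0, 1, 0, 1)

v_5(a) = 3 ≥ 1, so the series converges in ℤ_5 to 1/(1 − a) = 1/(1 − 3250) = -1/3249. Expand this rational in ℤ_5: compute digits iteratively via d_i = x_i mod 5, x_{i+1} = (x_i − d_i)/5. The first 6 digits are (1, 0, 0, 1, 0, 1).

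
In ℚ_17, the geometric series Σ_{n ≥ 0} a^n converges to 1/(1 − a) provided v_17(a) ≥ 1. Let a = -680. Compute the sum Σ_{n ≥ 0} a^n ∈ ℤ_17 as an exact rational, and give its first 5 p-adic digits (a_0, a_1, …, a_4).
Σ a^n = 1/(1 − a) = 1/681;  first 5 digits = (1, 11, 16, 13, 1)

v_17(a) = 1 ≥ 1, so the series converges in ℤ_17 to 1/(1 − a) = 1/(1 − (-680)) = 1/681. Expand this rational in ℤ_17: compute digits iteratively via d_i = x_i mod 17, x_{i+1} = (x_i − d_i)/17. The first 5 digits are (1, 11, 16, 13, 1).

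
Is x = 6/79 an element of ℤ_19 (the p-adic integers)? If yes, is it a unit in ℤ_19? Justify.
x ∈ ℤ_19^× (unit); v_19(x) = 0

ℤ_19 = {x ∈ ℚ_19 : v_19(x) ≥ 0} and ℤ_19^× = {x ∈ ℤ_19 : v_19(x) = 0}. Here v_19(6/79) = v_19(num) − v_19(den) = 0; compare against these criteria.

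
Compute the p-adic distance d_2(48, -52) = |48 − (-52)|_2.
d_2(48, -52) = 1/4

Step 1 — x − y = 48 − (-52) = 100. Step 2 — v_2(100) = 2 (factor: 100 = (2^2 · 25); the sign does not affect v_p). Step 3 — |x − y|_2 = 2^{-2} = 1/4.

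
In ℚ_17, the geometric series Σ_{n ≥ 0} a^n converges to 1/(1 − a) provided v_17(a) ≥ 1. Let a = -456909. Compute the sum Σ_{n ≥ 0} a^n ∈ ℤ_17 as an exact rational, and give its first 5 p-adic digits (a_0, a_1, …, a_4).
Σ a^n = 1/(1 − a) = 1/456910;  first 5 digits = (1, 0, 0, 9, 11)

v_17(a) = 3 ≥ 1, so the series converges in ℤ_17 to 1/(1 − a) = 1/(1 − (-456909)) = 1/456910. Expand this rational in ℤ_17: compute digits iteratively via d_i = x_i mod 17, x_{i+1} = (x_i − d_i)/17. The first 5 digits are (1, 0, 0, 9, 11).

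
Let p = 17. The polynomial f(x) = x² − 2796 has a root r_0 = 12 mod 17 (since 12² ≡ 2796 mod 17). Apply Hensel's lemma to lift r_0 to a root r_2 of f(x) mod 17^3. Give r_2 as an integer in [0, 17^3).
r_2 = 1712 (mod 4913)

Hensel's recurrence: r_{i+1} = r_i − f(r_i)·(f′(r_i))^{-1} mod 17^{i+2}, with f′(x) = 2x. Iterate:
  r_0 = 12 (mod 17)
  r_1 = 267 (mod 289)
  r_2 = 1712 (mod 4913)
Final: r_2 = 1712, and one checks f(r_2) ≡ 0 mod 17^3.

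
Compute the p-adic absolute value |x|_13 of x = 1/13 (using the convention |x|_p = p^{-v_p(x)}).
|1/13|_13 = 13

Step 1 — compute v_13(x) by factoring powers of 13 out of the numerator and denominator: v_13(1/13) = -1. Step 2 — apply |x|_p = p^{-v_p(x)} = 13^{1} = 13.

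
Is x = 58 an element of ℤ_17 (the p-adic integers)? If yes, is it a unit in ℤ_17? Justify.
x ∈ ℤ_17^× (unit); v_17(x) = 0

ℤ_17 = {x ∈ ℚ_17 : v_17(x) ≥ 0} and ℤ_17^× = {x ∈ ℤ_17 : v_17(x) = 0}. Here v_17(58) = v_17(num) − v_17(den) = 0; compare against these criteria.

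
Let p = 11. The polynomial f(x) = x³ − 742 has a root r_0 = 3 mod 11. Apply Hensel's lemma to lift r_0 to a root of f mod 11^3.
r_2 = 509 (mod 1331)

Hensel: r_{i+1} = r_i − f(r_i)/f′(r_i) mod 11^{i+2}, where f′(x) = 3x². Iterate:
  r_0 = 3 (mod 11)
  r_1 = 25 (mod 121)
  r_2 = 509 (mod 1331)
Final: r = 509 with f(r) ≡ 0 mod 11^3.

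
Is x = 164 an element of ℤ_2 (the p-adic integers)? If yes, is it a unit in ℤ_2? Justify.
x ∈ ℤ_2 but not a unit; v_2(x) = 2 > 0

ℤ_2 = {x ∈ ℚ_2 : v_2(x) ≥ 0} and ℤ_2^× = {x ∈ ℤ_2 : v_2(x) = 0}. Here v_2(164) = v_2(num) − v_2(den) = 2; compare against these criteria.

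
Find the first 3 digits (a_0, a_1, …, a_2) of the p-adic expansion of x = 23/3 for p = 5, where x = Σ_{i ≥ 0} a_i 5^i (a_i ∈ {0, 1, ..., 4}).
(a_0, …, a_2) = (1, 3, 3)

v_5(23/3) = 0 (numerator and denominator both coprime to 5), so x ∈ ℤ_5^×. Compute digits iteratively via a_i = x_i mod 5, x_{i+1} = (x_i − a_i)/5, with x_0 = x:
  x_0 = 23/3;  a_0 = 1;  x_1 = (x_0 − 1)/5 = 4/3
  x_1 = 4/3;  a_1 = 3;  x_2 = (x_1 − 3)/5 = -1/3
  x_2 = -1/3;  a_2 = 3;  x_3 = (x_2 − 3)/5 = -2/3
Digits: (1, 3, 3).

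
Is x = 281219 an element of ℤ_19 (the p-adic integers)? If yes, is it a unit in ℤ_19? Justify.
x ∈ ℤ_19 but not a unit; v_19(x) = 3 > 0

ℤ_19 = {x ∈ ℚ_19 : v_19(x) ≥ 0} and ℤ_19^× = {x ∈ ℤ_19 : v_19(x) = 0}. Here v_19(281219) = v_19(num) − v_19(den) = 3; compare against these criteria.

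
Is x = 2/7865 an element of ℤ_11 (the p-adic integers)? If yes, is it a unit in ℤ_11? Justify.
x ∉ ℤ_11 (v_11(x) = -2 < 0)

ℤ_11 = {x ∈ ℚ_11 : v_11(x) ≥ 0} and ℤ_11^× = {x ∈ ℤ_11 : v_11(x) = 0}. Here v_11(2/7865) = v_11(num) − v_11(den) = -2; compare against these criteria.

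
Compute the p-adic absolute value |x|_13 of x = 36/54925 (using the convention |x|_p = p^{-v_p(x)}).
|36/54925|_13 = 2197

Step 1 — compute v_13(x) by factoring powers of 13 out of the numerator and denominator: v_13(36/54925) = -3. Step 2 — apply |x|_p = p^{-v_p(x)} = 13^{3} = 2197.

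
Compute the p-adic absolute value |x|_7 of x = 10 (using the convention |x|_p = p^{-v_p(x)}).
|10|_7 = 1

Step 1 — compute v_7(x) by factoring powers of 7 out of the numerator and denominator: v_7(10) = 0. Step 2 — apply |x|_p = p^{-v_p(x)} = 7^{0} = 1.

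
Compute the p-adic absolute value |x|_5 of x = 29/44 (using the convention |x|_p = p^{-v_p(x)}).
|29/44|_5 = 1

Step 1 — compute v_5(x) by factoring powers of 5 out of the numerator and denominator: v_5(29/44) = 0. Step 2 — apply |x|_p = p^{-v_p(x)} = 5^{0} = 1.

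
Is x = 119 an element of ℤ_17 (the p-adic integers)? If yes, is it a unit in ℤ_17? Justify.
x ∈ ℤ_17 but not a unit; v_17(x) = 1 > 0

ℤ_17 = {x ∈ ℚ_17 : v_17(x) ≥ 0} and ℤ_17^× = {x ∈ ℤ_17 : v_17(x) = 0}. Here v_17(119) = v_17(num) − v_17(den) = 1; compare against these criteria.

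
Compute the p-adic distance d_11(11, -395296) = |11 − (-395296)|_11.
d_11(11, -395296) = 1/14641

Step 1 — x − y = 11 − (-395296) = 395307. Step 2 — v_11(395307) = 4 (factor: 395307 = (11^4 · 27); the sign does not affect v_p). Step 3 — |x − y|_11 = 11^{-4} = 1/14641.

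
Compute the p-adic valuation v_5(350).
v_5(350) = 2

v_5(n) is the largest exponent k such that 5^k divides n. Factor out: 350 = 5^2 · 14. (Sign doesn't affect v_p.) So v_5(350) = 2.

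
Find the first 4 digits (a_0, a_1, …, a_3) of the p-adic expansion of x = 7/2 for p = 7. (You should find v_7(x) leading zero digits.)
(a_0, …, a_3) = (0, 4, 3, 3)

v_7(7/2) = 1, so a_0 = ... = a_0 = 0. Factor out: x = 7^1 · u with u = 1/2 a unit in ℤ_7. Expand u iteratively via a_{v+i} = u_i mod 7, u_{i+1} = (u_i − a_{v+i})/7:
  u_0 = 1/2;  a_1 = 4;  u_1 = (u_0 − 4)/7 = -1/2
  u_1 = -1/2;  a_2 = 3;  u_2 = (u_1 − 3)/7 = -1/2
  u_2 = -1/2;  a_3 = 3;  u_3 = (u_2 − 3)/7 = -1/2
Digits: (0, 4, 3, 3).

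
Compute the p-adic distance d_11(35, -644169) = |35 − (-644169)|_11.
d_11(35, -644169) = 1/161051

Step 1 — x − y = 35 − (-644169) = 644204. Step 2 — v_11(644204) = 5 (factor: 644204 = (11^5 · 4); the sign does not affect v_p). Step 3 — |x − y|_11 = 11^{-5} = 1/161051.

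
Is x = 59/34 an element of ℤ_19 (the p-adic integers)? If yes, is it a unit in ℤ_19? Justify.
x ∈ ℤ_19^× (unit); v_19(x) = 0

ℤ_19 = {x ∈ ℚ_19 : v_19(x) ≥ 0} and ℤ_19^× = {x ∈ ℤ_19 : v_19(x) = 0}. Here v_19(59/34) = v_19(num) − v_19(den) = 0; compare against these criteria.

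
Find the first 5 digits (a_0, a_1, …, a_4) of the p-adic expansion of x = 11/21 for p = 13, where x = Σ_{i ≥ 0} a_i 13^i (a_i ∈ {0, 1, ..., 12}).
(a_0, …, a_4) = (3, 6, 2, 6, 2)

v_13(11/21) = 0 (numerator and denominator both coprime to 13), so x ∈ ℤ_13^×. Compute digits iteratively via a_i = x_i mod 13, x_{i+1} = (x_i − a_i)/13, with x_0 = x:
  x_0 = 11/21;  a_0 = 3;  x_1 = (x_0 − 3)/13 = -4/21
  x_1 = -4/21;  a_1 = 6;  x_2 = (x_1 − 6)/13 = -10/21
  x_2 = -10/21;  a_2 = 2;  x_3 = (x_2 − 2)/13 = -4/21
  x_3 = -4/21;  a_3 = 6;  x_4 = (x_3 − 6)/13 = -10/21
  x_4 = -10/21;  a_4 = 2;  x_5 = (x_4 − 2)/13 = -4/21
Digits: (3, 6, 2, 6, 2).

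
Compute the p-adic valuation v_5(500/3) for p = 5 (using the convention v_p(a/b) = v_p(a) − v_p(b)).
v_5(500/3) = 3

Factor powers of 5 from the numerator and denominator of the reduced fraction: 500 = 5^3 · 4 and 3 = 5^0 · 3. Apply v_p(a/b) = v_p(a) − v_p(b): v_5(500/3) = 3 − 0 = 3.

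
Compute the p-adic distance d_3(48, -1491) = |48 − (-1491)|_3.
d_3(48, -1491) = 1/81

Step 1 — x − y = 48 − (-1491) = 1539. Step 2 — v_3(1539) = 4 (factor: 1539 = (3^4 · 19); the sign does not affect v_p). Step 3 — |x − y|_3 = 3^{-4} = 1/81.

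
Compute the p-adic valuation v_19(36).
v_19(36) = 0

v_19(n) is the largest exponent k such that 19^k divides n. Factor out: 36 = 19^0 · 36. (Sign doesn't affect v_p.) So v_19(36) = 0.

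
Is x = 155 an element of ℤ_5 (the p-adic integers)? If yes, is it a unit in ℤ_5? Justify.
x ∈ ℤ_5 but not a unit; v_5(x) = 1 > 0

ℤ_5 = {x ∈ ℚ_5 : v_5(x) ≥ 0} and ℤ_5^× = {x ∈ ℤ_5 : v_5(x) = 0}. Here v_5(155) = v_5(num) − v_5(den) = 1; compare against these criteria.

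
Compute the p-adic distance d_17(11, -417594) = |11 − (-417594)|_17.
d_17(11, -417594) = 1/83521

Step 1 — x − y = 11 − (-417594) = 417605. Step 2 — v_17(417605) = 4 (factor: 417605 = (17^4 · 5); the sign does not affect v_p). Step 3 — |x − y|_17 = 17^{-4} = 1/83521.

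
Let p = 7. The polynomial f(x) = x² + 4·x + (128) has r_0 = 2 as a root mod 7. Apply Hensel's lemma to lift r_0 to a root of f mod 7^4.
r_3 = 107 (mod 2401)

Hensel: r_{i+1} = r_i − f(r_i)·(f′(r_i))^{-1} mod 7^{i+2}, f′(x) = 2x + 4. Iterate:
  r_0 = 2 (mod 7)
  r_1 = 9 (mod 49)
  r_2 = 107 (mod 343)
  r_3 = 107 (mod 2401)
Final: r = 107 satisfies f(r) ≡ 0 mod 7^4.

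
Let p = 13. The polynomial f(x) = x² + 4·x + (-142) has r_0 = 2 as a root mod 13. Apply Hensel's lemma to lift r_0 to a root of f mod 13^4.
r_3 = 24650 (mod 28561)

Hensel: r_{i+1} = r_i − f(r_i)·(f′(r_i))^{-1} mod 13^{i+2}, f′(x) = 2x + 4. Iterate:
  r_0 = 2 (mod 13)
  r_1 = 145 (mod 169)
  r_2 = 483 (mod 2197)
  r_3 = 24650 (mod 28561)
Final: r = 24650 satisfies f(r) ≡ 0 mod 13^4.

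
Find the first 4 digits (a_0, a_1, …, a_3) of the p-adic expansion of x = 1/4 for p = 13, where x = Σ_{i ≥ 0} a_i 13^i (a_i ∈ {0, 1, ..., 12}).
(a_0, …, a_3) = (10, 9, 9, 9)

v_13(1/4) = 0 (numerator and denominator both coprime to 13), so x ∈ ℤ_13^×. Compute digits iteratively via a_i = x_i mod 13, x_{i+1} = (x_i − a_i)/13, with x_0 = x:
  x_0 = 1/4;  a_0 = 10;  x_1 = (x_0 − 10)/13 = -3/4
  x_1 = -3/4;  a_1 = 9;  x_2 = (x_1 − 9)/13 = -3/4
  x_2 = -3/4;  a_2 = 9;  x_3 = (x_2 − 9)/13 = -3/4
  x_3 = -3/4;  a_3 = 9;  x_4 = (x_3 − 9)/13 = -3/4
Digits: (10, 9, 9, 9).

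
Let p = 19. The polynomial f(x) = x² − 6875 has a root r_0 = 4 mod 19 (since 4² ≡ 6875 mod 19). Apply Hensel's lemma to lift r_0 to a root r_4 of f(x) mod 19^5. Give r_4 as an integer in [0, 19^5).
r_4 = 2167448 (mod 2476099)

Hensel's recurrence: r_{i+1} = r_i − f(r_i)·(f′(r_i))^{-1} mod 19^{i+2}, with f′(x) = 2x. Iterate:
  r_0 = 4 (mod 19)
  r_1 = 4 (mod 361)
  r_2 = 4 (mod 6859)
  r_3 = 82312 (mod 130321)
  r_4 = 2167448 (mod 2476099)
Final: r_4 = 2167448, and one checks f(r_4) ≡ 0 mod 19^5.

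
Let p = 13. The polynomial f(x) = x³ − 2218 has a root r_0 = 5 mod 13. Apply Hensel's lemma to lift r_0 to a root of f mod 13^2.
r_1 = 96 (mod 169)

Hensel: r_{i+1} = r_i − f(r_i)/f′(r_i) mod 13^{i+2}, where f′(x) = 3x². Iterate:
  r_0 = 5 (mod 13)
  r_1 = 96 (mod 169)
Final: r = 96 with f(r) ≡ 0 mod 13^2.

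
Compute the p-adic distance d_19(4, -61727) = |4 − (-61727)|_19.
d_19(4, -61727) = 1/6859

Step 1 — x − y = 4 − (-61727) = 61731. Step 2 — v_19(61731) = 3 (factor: 61731 = (19^3 · 9); the sign does not affect v_p). Step 3 — |x − y|_19 = 19^{-3} = 1/6859.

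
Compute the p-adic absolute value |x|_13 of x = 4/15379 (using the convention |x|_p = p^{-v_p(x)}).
|4/15379|_13 = 2197

Step 1 — compute v_13(x) by factoring powers of 13 out of the numerator and denominator: v_13(4/15379) = -3. Step 2 — apply |x|_p = p^{-v_p(x)} = 13^{3} = 2197.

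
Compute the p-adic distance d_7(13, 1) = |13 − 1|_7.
d_7(13, 1) = 1

Step 1 — x − y = 13 − 1 = 12. Step 2 — v_7(12) = 0 (factor: 12 = (7^0 · 12); the sign does not affect v_p). Step 3 — |x − y|_7 = 7^{0} = 1.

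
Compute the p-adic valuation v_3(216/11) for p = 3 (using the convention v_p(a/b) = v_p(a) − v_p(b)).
v_3(216/11) = 3

Factor powers of 3 from the numerator and denominator of the reduced fraction: 216 = 3^3 · 8 and 11 = 3^0 · 11. Apply v_p(a/b) = v_p(a) − v_p(b): v_3(216/11) = 3 − 0 = 3.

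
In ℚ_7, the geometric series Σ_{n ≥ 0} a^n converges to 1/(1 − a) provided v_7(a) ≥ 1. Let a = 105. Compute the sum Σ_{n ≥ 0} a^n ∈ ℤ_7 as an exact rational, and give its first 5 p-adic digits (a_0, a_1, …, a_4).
Σ a^n = 1/(1 − a) = -1/104;  first 5 digits = (1, 1, 3, 5, 4)

v_7(a) = 1 ≥ 1, so the series converges in ℤ_7 to 1/(1 − a) = 1/(1 − 105) = -1/104. Expand this rational in ℤ_7: compute digits iteratively via d_i = x_i mod 7, x_{i+1} = (x_i − d_i)/7. The first 5 digits are (1, 1, 3, 5, 4).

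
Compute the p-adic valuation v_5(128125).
v_5(128125) = 5

v_5(n) is the largest exponent k such that 5^k divides n. Factor out: 128125 = 5^5 · 41. (Sign doesn't affect v_p.) So v_5(128125) = 5.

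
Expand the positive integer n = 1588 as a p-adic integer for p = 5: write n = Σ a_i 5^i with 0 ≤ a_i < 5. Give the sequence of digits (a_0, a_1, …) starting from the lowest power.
(a_0, a_1, …) = (3, 2, 3, 2, 2)

Repeated division by 5 gives the digits low-to-high: 1588 = 3 + 2·5^1 + 3·5^2 + 2·5^3 + 2·5^4. Digit sequence: (3, 2, 3, 2, 2).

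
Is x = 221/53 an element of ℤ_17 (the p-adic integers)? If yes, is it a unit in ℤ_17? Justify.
x ∈ ℤ_17 but not a unit; v_17(x) = 1 > 0

ℤ_17 = {x ∈ ℚ_17 : v_17(x) ≥ 0} and ℤ_17^× = {x ∈ ℤ_17 : v_17(x) = 0}. Here v_17(221/53) = v_17(num) − v_17(den) = 1; compare against these criteria.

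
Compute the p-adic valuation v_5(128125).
v_5(128125) = 5

v_5(n) is the largest exponent k such that 5^k divides n. Factor out: 128125 = 5^5 · 41. (Sign doesn't affect v_p.) So v_5(128125) = 5.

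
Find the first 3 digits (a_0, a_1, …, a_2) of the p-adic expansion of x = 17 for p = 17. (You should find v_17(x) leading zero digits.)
(a_0, …, a_2) = (0, 1, 0)

v_17(17) = 1, so a_0 = ... = a_0 = 0. Factor out: x = 17^1 · u with u = 1 a unit in ℤ_17. Expand u iteratively via a_{v+i} = u_i mod 17, u_{i+1} = (u_i − a_{v+i})/17:
  u_0 = 1;  a_1 = 1;  u_1 = (u_0 − 1)/17 = 0
  u_1 = 0;  a_2 = 0;  u_2 = (u_1 − 0)/17 = 0
Digits: (0, 1, 0).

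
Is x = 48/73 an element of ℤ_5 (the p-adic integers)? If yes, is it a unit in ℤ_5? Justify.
x ∈ ℤ_5^× (unit); v_5(x) = 0

ℤ_5 = {x ∈ ℚ_5 : v_5(x) ≥ 0} and ℤ_5^× = {x ∈ ℤ_5 : v_5(x) = 0}. Here v_5(48/73) = v_5(num) − v_5(den) = 0; compare against these criteria.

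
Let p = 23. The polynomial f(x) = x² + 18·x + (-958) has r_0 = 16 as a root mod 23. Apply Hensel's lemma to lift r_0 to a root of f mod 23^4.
r_3 = 114119 (mod 279841)

Hensel: r_{i+1} = r_i − f(r_i)·(f′(r_i))^{-1} mod 23^{i+2}, f′(x) = 2x + 18. Iterate:
  r_0 = 16 (mod 23)
  r_1 = 384 (mod 529)
  r_2 = 4616 (mod 12167)
  r_3 = 114119 (mod 279841)
Final: r = 114119 satisfies f(r) ≡ 0 mod 23^4.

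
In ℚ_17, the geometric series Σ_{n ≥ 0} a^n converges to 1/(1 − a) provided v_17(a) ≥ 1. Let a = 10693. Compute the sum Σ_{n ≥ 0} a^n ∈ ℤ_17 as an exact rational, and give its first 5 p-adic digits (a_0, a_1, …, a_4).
Σ a^n = 1/(1 − a) = -1/10692;  first 5 digits = (1, 0, 3, 2, 9)

v_17(a) = 2 ≥ 1, so the series converges in ℤ_17 to 1/(1 − a) = 1/(1 − 10693) = -1/10692. Expand this rational in ℤ_17: compute digits iteratively via d_i = x_i mod 17, x_{i+1} = (x_i − d_i)/17. The first 5 digits are (1, 0, 3, 2, 9).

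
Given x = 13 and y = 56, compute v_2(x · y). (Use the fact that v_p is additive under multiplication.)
v_2(728) = 3

v_p(x) = 0 (factor: 13 = 2^0 · 13); v_p(y) = 3 (factor: 56 = 2^3 · 7). Additivity: v_p(xy) = v_p(x) + v_p(y) = 0 + 3 = 3. (Direct check: xy = 728 = 2^3 · (91).)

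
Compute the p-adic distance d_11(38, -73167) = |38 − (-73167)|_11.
d_11(38, -73167) = 1/14641

Step 1 — x − y = 38 − (-73167) = 73205. Step 2 — v_11(73205) = 4 (factor: 73205 = (11^4 · 5); the sign does not affect v_p). Step 3 — |x − y|_11 = 11^{-4} = 1/14641.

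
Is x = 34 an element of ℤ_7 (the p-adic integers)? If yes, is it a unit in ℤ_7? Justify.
x ∈ ℤ_7^× (unit); v_7(x) = 0

ℤ_7 = {x ∈ ℚ_7 : v_7(x) ≥ 0} and ℤ_7^× = {x ∈ ℤ_7 : v_7(x) = 0}. Here v_7(34) = v_7(num) − v_7(den) = 0; compare against these criteria.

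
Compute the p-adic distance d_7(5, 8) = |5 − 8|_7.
d_7(5, 8) = 1

Step 1 — x − y = 5 − 8 = -3. Step 2 — v_7(-3) = 0 (factor: -3 = −(7^0 · 3); the sign does not affect v_p). Step 3 — |x − y|_7 = 7^{0} = 1.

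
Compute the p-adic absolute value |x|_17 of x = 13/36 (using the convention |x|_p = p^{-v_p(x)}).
|13/36|_17 = 1

Step 1 — compute v_17(x) by factoring powers of 17 out of the numerator and denominator: v_17(13/36) = 0. Step 2 — apply |x|_p = p^{-v_p(x)} = 17^{0} = 1.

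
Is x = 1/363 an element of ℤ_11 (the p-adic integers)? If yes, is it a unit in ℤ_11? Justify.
x ∉ ℤ_11 (v_11(x) = -2 < 0)

ℤ_11 = {x ∈ ℚ_11 : v_11(x) ≥ 0} and ℤ_11^× = {x ∈ ℤ_11 : v_11(x) = 0}. Here v_11(1/363) = v_11(num) − v_11(den) = -2; compare against these criteria.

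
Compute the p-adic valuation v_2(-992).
v_2(-992) = 5

v_2(n) is the largest exponent k such that 2^k divides n. Factor out: -992 = -2^5 · 31. (Sign doesn't affect v_p.) So v_2(-992) = 5.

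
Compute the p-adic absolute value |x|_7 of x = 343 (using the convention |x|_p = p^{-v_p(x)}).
|343|_7 = 1/343

Step 1 — compute v_7(x) by factoring powers of 7 out of the numerator and denominator: v_7(343) = 3. Step 2 — apply |x|_p = p^{-v_p(x)} = 7^{-3} = 1/343.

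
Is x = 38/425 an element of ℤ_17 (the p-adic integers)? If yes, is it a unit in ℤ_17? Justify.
x ∉ ℤ_17 (v_17(x) = -1 < 0)

ℤ_17 = {x ∈ ℚ_17 : v_17(x) ≥ 0} and ℤ_17^× = {x ∈ ℤ_17 : v_17(x) = 0}. Here v_17(38/425) = v_17(num) − v_17(den) = -1; compare against these criteria.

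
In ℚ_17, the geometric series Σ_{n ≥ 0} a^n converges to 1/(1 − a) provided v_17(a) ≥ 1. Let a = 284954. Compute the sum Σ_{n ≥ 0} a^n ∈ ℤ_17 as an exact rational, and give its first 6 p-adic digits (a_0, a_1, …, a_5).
Σ a^n = 1/(1 − a) = -1/284953;  first 6 digits = (1, 0, 0, 7, 3, 0)

v_17(a) = 3 ≥ 1, so the series converges in ℤ_17 to 1/(1 − a) = 1/(1 − 284954) = -1/284953. Expand this rational in ℤ_17: compute digits iteratively via d_i = x_i mod 17, x_{i+1} = (x_i − d_i)/17. The first 6 digits are (1, 0, 0, 7, 3, 0).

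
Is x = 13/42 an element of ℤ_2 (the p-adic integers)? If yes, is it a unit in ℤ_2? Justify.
x ∉ ℤ_2 (v_2(x) = -1 < 0)

ℤ_2 = {x ∈ ℚ_2 : v_2(x) ≥ 0} and ℤ_2^× = {x ∈ ℤ_2 : v_2(x) = 0}. Here v_2(13/42) = v_2(num) − v_2(den) = -1; compare against these criteria.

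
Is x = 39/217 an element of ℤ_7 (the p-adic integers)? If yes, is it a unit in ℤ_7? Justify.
x ∉ ℤ_7 (v_7(x) = -1 < 0)

ℤ_7 = {x ∈ ℚ_7 : v_7(x) ≥ 0} and ℤ_7^× = {x ∈ ℤ_7 : v_7(x) = 0}. Here v_7(39/217) = v_7(num) − v_7(den) = -1; compare against these criteria.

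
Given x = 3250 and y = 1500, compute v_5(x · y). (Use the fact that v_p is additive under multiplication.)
v_5(4875000) = 6

v_p(x) = 3 (factor: 3250 = 5^3 · 26); v_p(y) = 3 (factor: 1500 = 5^3 · 12). Additivity: v_p(xy) = v_p(x) + v_p(y) = 3 + 3 = 6. (Direct check: xy = 4875000 = 5^6 · (312).)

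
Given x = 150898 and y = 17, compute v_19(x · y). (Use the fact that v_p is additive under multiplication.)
v_19(2565266) = 3

v_p(x) = 3 (factor: 150898 = 19^3 · 22); v_p(y) = 0 (factor: 17 = 19^0 · 17). Additivity: v_p(xy) = v_p(x) + v_p(y) = 3 + 0 = 3. (Direct check: xy = 2565266 = 19^3 · (374).)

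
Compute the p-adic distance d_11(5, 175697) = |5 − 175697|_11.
d_11(5, 175697) = 1/14641

Step 1 — x − y = 5 − 175697 = -175692. Step 2 — v_11(-175692) = 4 (factor: -175692 = −(11^4 · 12); the sign does not affect v_p). Step 3 — |x − y|_11 = 11^{-4} = 1/14641.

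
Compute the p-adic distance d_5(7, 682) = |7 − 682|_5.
d_5(7, 682) = 1/25

Step 1 — x − y = 7 − 682 = -675. Step 2 — v_5(-675) = 2 (factor: -675 = −(5^2 · 27); the sign does not affect v_p). Step 3 — |x − y|_5 = 5^{-2} = 1/25.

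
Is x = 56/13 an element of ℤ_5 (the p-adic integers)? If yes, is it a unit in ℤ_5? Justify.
x ∈ ℤ_5^× (unit); v_5(x) = 0

ℤ_5 = {x ∈ ℚ_5 : v_5(x) ≥ 0} and ℤ_5^× = {x ∈ ℤ_5 : v_5(x) = 0}. Here v_5(56/13) = v_5(num) − v_5(den) = 0; compare against these criteria.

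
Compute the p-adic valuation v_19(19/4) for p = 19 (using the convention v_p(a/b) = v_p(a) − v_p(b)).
v_19(19/4) = 1

Factor powers of 19 from the numerator and denominator of the reduced fraction: 19 = 19^1 · 1 and 4 = 19^0 · 4. Apply v_p(a/b) = v_p(a) − v_p(b): v_19(19/4) = 1 − 0 = 1.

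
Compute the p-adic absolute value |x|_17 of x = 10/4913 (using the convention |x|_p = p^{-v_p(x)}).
|10/4913|_17 = 4913

Step 1 — compute v_17(x) by factoring powers of 17 out of the numerator and denominator: v_17(10/4913) = -3. Step 2 — apply |x|_p = p^{-v_p(x)} = 17^{3} = 4913.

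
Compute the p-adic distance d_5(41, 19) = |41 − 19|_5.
d_5(41, 19) = 1

Step 1 — x − y = 41 − 19 = 22. Step 2 — v_5(22) = 0 (factor: 22 = (5^0 · 22); the sign does not affect v_p). Step 3 — |x − y|_5 = 5^{0} = 1.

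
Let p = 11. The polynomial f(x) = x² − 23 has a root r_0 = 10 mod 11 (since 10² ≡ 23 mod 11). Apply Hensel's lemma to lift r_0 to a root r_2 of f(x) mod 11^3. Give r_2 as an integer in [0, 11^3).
r_2 = 714 (mod 1331)

Hensel's recurrence: r_{i+1} = r_i − f(r_i)·(f′(r_i))^{-1} mod 11^{i+2}, with f′(x) = 2x. Iterate:
  r_0 = 10 (mod 11)
  r_1 = 109 (mod 121)
  r_2 = 714 (mod 1331)
Final: r_2 = 714, and one checks f(r_2) ≡ 0 mod 11^3.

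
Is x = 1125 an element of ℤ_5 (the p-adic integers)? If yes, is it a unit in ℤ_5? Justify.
x ∈ ℤ_5 but not a unit; v_5(x) = 3 > 0

ℤ_5 = {x ∈ ℚ_5 : v_5(x) ≥ 0} and ℤ_5^× = {x ∈ ℤ_5 : v_5(x) = 0}. Here v_5(1125) = v_5(num) − v_5(den) = 3; compare against these criteria.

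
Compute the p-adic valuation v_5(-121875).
v_5(-121875) = 5

v_5(n) is the largest exponent k such that 5^k divides n. Factor out: -121875 = -5^5 · 39. (Sign doesn't affect v_p.) So v_5(-121875) = 5.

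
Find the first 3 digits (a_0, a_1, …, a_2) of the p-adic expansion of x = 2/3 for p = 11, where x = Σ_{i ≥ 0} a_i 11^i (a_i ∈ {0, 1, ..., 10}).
(a_0, …, a_2) = (8, 3, 7)

v_11(2/3) = 0 (numerator and denominator both coprime to 11), so x ∈ ℤ_11^×. Compute digits iteratively via a_i = x_i mod 11, x_{i+1} = (x_i − a_i)/11, with x_0 = x:
  x_0 = 2/3;  a_0 = 8;  x_1 = (x_0 − 8)/11 = -2/3
  x_1 = -2/3;  a_1 = 3;  x_2 = (x_1 − 3)/11 = -1/3
  x_2 = -1/3;  a_2 = 7;  x_3 = (x_2 − 7)/11 = -2/3
Digits: (8, 3, 7).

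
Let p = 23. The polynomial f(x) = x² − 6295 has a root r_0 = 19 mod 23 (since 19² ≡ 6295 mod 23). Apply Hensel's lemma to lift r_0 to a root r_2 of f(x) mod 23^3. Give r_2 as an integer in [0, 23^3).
r_2 = 7609 (mod 12167)

Hensel's recurrence: r_{i+1} = r_i − f(r_i)·(f′(r_i))^{-1} mod 23^{i+2}, with f′(x) = 2x. Iterate:
  r_0 = 19 (mod 23)
  r_1 = 203 (mod 529)
  r_2 = 7609 (mod 12167)
Final: r_2 = 7609, and one checks f(r_2) ≡ 0 mod 23^3.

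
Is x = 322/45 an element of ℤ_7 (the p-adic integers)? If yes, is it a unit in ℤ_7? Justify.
x ∈ ℤ_7 but not a unit; v_7(x) = 1 > 0

ℤ_7 = {x ∈ ℚ_7 : v_7(x) ≥ 0} and ℤ_7^× = {x ∈ ℤ_7 : v_7(x) = 0}. Here v_7(322/45) = v_7(num) − v_7(den) = 1; compare against these criteria.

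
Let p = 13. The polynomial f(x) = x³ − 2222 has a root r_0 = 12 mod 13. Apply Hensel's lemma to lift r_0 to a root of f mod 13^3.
r_2 = 571 (mod 2197)

Hensel: r_{i+1} = r_i − f(r_i)/f′(r_i) mod 13^{i+2}, where f′(x) = 3x². Iterate:
  r_0 = 12 (mod 13)
  r_1 = 64 (mod 169)
  r_2 = 571 (mod 2197)
Final: r = 571 with f(r) ≡ 0 mod 13^3.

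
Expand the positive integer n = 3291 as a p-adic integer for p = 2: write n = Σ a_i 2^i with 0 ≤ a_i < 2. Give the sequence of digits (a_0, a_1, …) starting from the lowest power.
(a_0, a_1, …) = (1, 1, 0, 1, 1, 0, 1, 1, 0, 0, 1, 1)

Repeated division by 2 gives the digits low-to-high: 3291 = 1 + 1·2^1 + 1·2^3 + 1·2^4 + 1·2^6 + 1·2^7 + 1·2^10 + 1·2^11. Digit sequence: (1, 1, 0, 1, 1, 0, 1, 1, 0, 0, 1, 1).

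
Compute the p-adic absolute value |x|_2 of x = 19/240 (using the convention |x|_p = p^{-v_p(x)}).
|19/240|_2 = 16

Step 1 — compute v_2(x) by factoring powers of 2 out of the numerator and denominator: v_2(19/240) = -4. Step 2 — apply |x|_p = p^{-v_p(x)} = 2^{4} = 16.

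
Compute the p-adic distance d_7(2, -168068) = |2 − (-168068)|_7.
d_7(2, -168068) = 1/16807

Step 1 — x − y = 2 − (-168068) = 168070. Step 2 — v_7(168070) = 5 (factor: 168070 = (7^5 · 10); the sign does not affect v_p). Step 3 — |x − y|_7 = 7^{-5} = 1/16807.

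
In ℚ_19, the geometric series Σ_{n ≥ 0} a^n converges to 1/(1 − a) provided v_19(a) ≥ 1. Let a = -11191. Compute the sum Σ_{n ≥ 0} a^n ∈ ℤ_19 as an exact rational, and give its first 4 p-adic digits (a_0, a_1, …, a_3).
Σ a^n = 1/(1 − a) = 1/11192;  first 4 digits = (1, 0, 7, 17)

v_19(a) = 2 ≥ 1, so the series converges in ℤ_19 to 1/(1 − a) = 1/(1 − (-11191)) = 1/11192. Expand this rational in ℤ_19: compute digits iteratively via d_i = x_i mod 19, x_{i+1} = (x_i − d_i)/19. The first 4 digits are (1, 0, 7, 17).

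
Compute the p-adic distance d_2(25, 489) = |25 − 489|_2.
d_2(25, 489) = 1/16

Step 1 — x − y = 25 − 489 = -464. Step 2 — v_2(-464) = 4 (factor: -464 = −(2^4 · 29); the sign does not affect v_p). Step 3 — |x − y|_2 = 2^{-4} = 1/16.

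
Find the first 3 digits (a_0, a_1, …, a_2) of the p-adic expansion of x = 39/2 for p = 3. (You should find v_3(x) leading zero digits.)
(a_0, …, a_2) = (0, 2, 0)

v_3(39/2) = 1, so a_0 = ... = a_0 = 0. Factor out: x = 3^1 · u with u = 13/2 a unit in ℤ_3. Expand u iteratively via a_{v+i} = u_i mod 3, u_{i+1} = (u_i − a_{v+i})/3:
  u_0 = 13/2;  a_1 = 2;  u_1 = (u_0 − 2)/3 = 3/2
  u_1 = 3/2;  a_2 = 0;  u_2 = (u_1 − 0)/3 = 1/2
Digits: (0, 2, 0).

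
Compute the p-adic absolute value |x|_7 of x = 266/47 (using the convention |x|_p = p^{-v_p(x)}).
|266/47|_7 = 1/7

Step 1 — compute v_7(x) by factoring powers of 7 out of the numerator and denominator: v_7(266/47) = 1. Step 2 — apply |x|_p = p^{-v_p(x)} = 7^{-1} = 1/7.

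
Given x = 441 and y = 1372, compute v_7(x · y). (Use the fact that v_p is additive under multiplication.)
v_7(605052) = 5

v_p(x) = 2 (factor: 441 = 7^2 · 9); v_p(y) = 3 (factor: 1372 = 7^3 · 4). Additivity: v_p(xy) = v_p(x) + v_p(y) = 2 + 3 = 5. (Direct check: xy = 605052 = 7^5 · (36).)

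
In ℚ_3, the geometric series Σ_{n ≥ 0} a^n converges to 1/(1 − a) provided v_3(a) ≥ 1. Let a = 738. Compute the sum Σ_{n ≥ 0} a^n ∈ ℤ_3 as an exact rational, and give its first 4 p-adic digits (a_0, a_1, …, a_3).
Σ a^n = 1/(1 − a) = -1/737;  first 4 digits = (1, 0, 1, 0)

v_3(a) = 2 ≥ 1, so the series converges in ℤ_3 to 1/(1 − a) = 1/(1 − 738) = -1/737. Expand this rational in ℤ_3: compute digits iteratively via d_i = x_i mod 3, x_{i+1} = (x_i − d_i)/3. The first 4 digits are (1, 0, 1, 0).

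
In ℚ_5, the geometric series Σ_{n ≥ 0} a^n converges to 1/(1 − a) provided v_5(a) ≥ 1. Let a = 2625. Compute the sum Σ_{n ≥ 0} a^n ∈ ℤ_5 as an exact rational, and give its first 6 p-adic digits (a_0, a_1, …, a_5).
Σ a^n = 1/(1 − a) = -1/2624;  first 6 digits = (1, 0, 0, 1, 4, 0)

v_5(a) = 3 ≥ 1, so the series converges in ℤ_5 to 1/(1 − a) = 1/(1 − 2625) = -1/2624. Expand this rational in ℤ_5: compute digits iteratively via d_i = x_i mod 5, x_{i+1} = (x_i − d_i)/5. The first 6 digits are (1, 0, 0, 1, 4, 0).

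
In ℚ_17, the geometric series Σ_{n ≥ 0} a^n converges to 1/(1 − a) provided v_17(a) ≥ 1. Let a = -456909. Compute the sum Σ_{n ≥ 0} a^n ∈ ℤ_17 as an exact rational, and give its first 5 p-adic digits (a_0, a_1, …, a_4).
Σ a^n = 1/(1 − a) = 1/456910;  first 5 digits = (1, 0, 0, 9, 11)

v_17(a) = 3 ≥ 1, so the series converges in ℤ_17 to 1/(1 − a) = 1/(1 − (-456909)) = 1/456910. Expand this rational in ℤ_17: compute digits iteratively via d_i = x_i mod 17, x_{i+1} = (x_i − d_i)/17. The first 5 digits are (1, 0, 0, 9, 11).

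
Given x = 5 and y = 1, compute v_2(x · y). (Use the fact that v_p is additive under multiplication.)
v_2(5) = 0

v_p(x) = 0 (factor: 5 = 2^0 · 5); v_p(y) = 0 (factor: 1 = 2^0 · 1). Additivity: v_p(xy) = v_p(x) + v_p(y) = 0 + 0 = 0. (Direct check: xy = 5 = 2^0 · (5).)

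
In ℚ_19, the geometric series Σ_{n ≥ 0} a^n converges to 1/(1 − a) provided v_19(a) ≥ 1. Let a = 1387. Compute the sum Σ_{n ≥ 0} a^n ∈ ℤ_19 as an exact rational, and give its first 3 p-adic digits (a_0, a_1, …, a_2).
Σ a^n = 1/(1 − a) = -1/1386;  first 3 digits = (1, 16, 12)

v_19(a) = 1 ≥ 1, so the series converges in ℤ_19 to 1/(1 − a) = 1/(1 − 1387) = -1/1386. Expand this rational in ℤ_19: compute digits iteratively via d_i = x_i mod 19, x_{i+1} = (x_i − d_i)/19. The first 3 digits are (1, 16, 12).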